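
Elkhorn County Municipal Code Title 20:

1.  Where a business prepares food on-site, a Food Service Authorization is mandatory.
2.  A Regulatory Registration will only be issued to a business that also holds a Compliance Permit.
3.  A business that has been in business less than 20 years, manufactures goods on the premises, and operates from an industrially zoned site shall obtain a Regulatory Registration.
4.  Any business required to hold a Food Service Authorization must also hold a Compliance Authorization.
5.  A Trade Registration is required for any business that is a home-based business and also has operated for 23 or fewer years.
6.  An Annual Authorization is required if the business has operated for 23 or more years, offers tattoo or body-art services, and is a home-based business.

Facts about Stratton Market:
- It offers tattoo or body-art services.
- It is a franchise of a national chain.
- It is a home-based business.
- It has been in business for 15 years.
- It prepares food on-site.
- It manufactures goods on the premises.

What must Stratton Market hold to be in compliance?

Compliance Authorization, Food Service Authorization, Trade Registration

1. prepares food on-site → Food Service Authorization required.
2. Regulatory Registration is not required → no effect.
3. years in business 15 < 20; manufactures goods on the premises; is a home-based business (not: operates from an industrially zoned site) → Regulatory Registration not required.
4. Food Service Authorization is required → Compliance Authorization also required.
5. is a home-based business; years in business 15 ≤ 23 → Trade Registration required.
6. years in business 15 < 23; offers tattoo or body-art services; is a home-based business → Annual Authorization not required.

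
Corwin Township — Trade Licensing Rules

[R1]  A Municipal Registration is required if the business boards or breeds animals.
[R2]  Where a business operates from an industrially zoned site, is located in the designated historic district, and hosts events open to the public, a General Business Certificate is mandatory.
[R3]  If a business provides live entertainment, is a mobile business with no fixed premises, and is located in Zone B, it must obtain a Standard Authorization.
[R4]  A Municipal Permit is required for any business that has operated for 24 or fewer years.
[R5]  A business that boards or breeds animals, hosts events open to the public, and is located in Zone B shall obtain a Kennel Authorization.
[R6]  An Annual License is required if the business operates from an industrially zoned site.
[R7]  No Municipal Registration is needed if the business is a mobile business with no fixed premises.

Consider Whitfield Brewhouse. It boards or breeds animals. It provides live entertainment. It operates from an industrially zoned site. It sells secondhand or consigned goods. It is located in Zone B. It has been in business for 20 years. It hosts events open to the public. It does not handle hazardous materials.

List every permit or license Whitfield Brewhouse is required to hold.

[R1] boards or breeds animals → Municipal Registration required.
[R2] operates from an industrially zoned site; is located in Zone B (not: is located in the designated historic district); hosts events open to the public → General Business Certificate not required.
[R3] provides live entertainment; operates from an industrially zoned site (not: is a mobile business with no fixed premises); is located in Zone B → Standard Authorization not required.
[R4] years in business 20 ≤ 24 → Municipal Permit required.
[R5] boards or breeds animals; hosts events open to the public; is located in Zone B → Kennel Authorization required.
[R6] operates from an industrially zoned site → Annual License required.
[R7] operates from an industrially zoned site (not: is a mobile business with no fixed premises) → Municipal Registration exemption does not apply.

Annual License, Kennel Authorization, Municipal Permit, Municipal Registration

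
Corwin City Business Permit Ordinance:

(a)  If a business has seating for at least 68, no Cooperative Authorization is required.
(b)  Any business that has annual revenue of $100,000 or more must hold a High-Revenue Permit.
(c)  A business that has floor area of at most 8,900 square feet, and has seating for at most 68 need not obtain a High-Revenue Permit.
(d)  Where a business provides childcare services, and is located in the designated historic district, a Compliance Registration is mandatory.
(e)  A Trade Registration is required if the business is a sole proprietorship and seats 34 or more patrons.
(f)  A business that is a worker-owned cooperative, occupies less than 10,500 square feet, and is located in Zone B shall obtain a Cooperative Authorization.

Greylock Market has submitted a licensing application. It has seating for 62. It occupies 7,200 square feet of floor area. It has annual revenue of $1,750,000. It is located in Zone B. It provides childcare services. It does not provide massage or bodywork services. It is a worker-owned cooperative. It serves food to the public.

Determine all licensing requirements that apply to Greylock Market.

(a) seating 62 < 68 → Cooperative Authorization exemption does not apply.
(b) revenue $1,750,000 ≥ $100,000 → High-Revenue Permit required.
(c) floor area 7,200 square feet ≤ 8,900 square feet; seating 62 ≤ 68 → exempt from High-Revenue Permit.
(d) provides childcare services; is located in Zone B (not: is located in the designated historic district) → Compliance Registration not required.
(e) is a worker-owned cooperative (not: is a sole proprietorship); seating 62 ≥ 34 → Trade Registration not required.
(f) is a worker-owned cooperative; floor area 7,200 square feet < 10,500 square feet; is located in Zone B → Cooperative Authorization required.

Cooperative Authorization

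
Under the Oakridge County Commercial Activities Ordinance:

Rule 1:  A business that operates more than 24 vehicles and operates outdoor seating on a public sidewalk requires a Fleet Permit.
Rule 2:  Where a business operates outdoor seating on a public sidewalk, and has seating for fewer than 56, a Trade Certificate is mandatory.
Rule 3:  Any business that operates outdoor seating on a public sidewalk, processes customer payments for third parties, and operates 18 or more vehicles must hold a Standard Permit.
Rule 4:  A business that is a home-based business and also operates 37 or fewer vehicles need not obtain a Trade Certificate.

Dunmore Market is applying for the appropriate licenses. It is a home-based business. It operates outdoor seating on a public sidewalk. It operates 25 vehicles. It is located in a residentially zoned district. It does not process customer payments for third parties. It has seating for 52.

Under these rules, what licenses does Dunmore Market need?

Rule 1: vehicles 25 > 24; operates outdoor seating on a public sidewalk → Fleet Permit required.
Rule 2: operates outdoor seating on a public sidewalk; seating 52 < 56 → Trade Certificate required.
Rule 3: operates outdoor seating on a public sidewalk; does not process customer payments for third parties; vehicles 25 ≥ 18 → Standard Permit not required.
Rule 4: is a home-based business; vehicles 25 ≤ 37 → exempt from Trade Certificate.

Fleet Permit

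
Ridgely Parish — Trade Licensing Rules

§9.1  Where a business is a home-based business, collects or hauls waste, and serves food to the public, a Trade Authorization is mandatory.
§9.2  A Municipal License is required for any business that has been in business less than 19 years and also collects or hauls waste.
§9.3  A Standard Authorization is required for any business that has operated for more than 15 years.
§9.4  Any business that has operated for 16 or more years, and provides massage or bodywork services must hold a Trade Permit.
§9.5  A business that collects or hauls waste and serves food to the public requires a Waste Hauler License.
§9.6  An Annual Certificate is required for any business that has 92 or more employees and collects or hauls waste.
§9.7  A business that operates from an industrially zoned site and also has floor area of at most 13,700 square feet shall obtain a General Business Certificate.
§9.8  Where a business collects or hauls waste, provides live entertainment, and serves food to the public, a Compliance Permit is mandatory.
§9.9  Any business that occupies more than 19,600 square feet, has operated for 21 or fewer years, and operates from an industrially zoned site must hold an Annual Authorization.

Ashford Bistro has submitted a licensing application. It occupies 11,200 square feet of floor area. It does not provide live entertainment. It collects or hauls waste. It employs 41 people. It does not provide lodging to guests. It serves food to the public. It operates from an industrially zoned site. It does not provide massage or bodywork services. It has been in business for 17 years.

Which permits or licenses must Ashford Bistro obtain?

General Business Certificate, Municipal License, Standard Authorization, Waste Hauler License

§9.1 operates from an industrially zoned site (not: is a home-based business); collects or hauls waste; serves food to the public → Trade Authorization not required.
§9.2 years in business 17 < 19; collects or hauls waste → Municipal License required.
§9.3 years in business 17 > 15 → Standard Authorization required.
§9.4 years in business 17 ≥ 16; does not provide massage or bodywork services → Trade Permit not required.
§9.5 collects or hauls waste; serves food to the public → Waste Hauler License required.
§9.6 employees 41 < 92; collects or hauls waste → Annual Certificate not required.
§9.7 operates from an industrially zoned site; floor area 11,200 square feet ≤ 13,700 square feet → General Business Certificate required.
§9.8 collects or hauls waste; does not provide live entertainment; serves food to the public → Compliance Permit not required.
§9.9 floor area 11,200 square feet ≤ 19,600 square feet; years in business 17 ≤ 21; operates from an industrially zoned site → Annual Authorization not required.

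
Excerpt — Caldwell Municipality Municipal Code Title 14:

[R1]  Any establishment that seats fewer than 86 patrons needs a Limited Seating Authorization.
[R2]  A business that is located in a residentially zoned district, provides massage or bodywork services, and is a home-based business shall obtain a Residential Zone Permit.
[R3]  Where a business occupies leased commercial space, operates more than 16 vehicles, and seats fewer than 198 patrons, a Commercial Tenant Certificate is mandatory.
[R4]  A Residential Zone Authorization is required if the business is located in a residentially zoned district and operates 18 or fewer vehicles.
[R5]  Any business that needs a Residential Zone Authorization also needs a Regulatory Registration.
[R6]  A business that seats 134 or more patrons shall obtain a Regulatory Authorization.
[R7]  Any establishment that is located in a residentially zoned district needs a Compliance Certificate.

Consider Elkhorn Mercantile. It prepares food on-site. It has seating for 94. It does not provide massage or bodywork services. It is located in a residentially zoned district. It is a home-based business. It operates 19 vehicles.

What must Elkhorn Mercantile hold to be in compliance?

[R1] seating 94 ≥ 86 → Limited Seating Authorization not required.
[R2] is located in a residentially zoned district; does not provide massage or bodywork services; is a home-based business → Residential Zone Permit not required.
[R3] is a home-based business (not: occupies leased commercial space); vehicles 19 > 16; seating 94 < 198 → Commercial Tenant Certificate not required.
[R4] is located in a residentially zoned district; vehicles 19 > 18 → Residential Zone Authorization not required.
[R5] Residential Zone Authorization is not required → no effect.
[R6] seating 94 < 134 → Regulatory Authorization not required.
[R7] is located in a residentially zoned district → Compliance Certificate required.

Compliance Certificate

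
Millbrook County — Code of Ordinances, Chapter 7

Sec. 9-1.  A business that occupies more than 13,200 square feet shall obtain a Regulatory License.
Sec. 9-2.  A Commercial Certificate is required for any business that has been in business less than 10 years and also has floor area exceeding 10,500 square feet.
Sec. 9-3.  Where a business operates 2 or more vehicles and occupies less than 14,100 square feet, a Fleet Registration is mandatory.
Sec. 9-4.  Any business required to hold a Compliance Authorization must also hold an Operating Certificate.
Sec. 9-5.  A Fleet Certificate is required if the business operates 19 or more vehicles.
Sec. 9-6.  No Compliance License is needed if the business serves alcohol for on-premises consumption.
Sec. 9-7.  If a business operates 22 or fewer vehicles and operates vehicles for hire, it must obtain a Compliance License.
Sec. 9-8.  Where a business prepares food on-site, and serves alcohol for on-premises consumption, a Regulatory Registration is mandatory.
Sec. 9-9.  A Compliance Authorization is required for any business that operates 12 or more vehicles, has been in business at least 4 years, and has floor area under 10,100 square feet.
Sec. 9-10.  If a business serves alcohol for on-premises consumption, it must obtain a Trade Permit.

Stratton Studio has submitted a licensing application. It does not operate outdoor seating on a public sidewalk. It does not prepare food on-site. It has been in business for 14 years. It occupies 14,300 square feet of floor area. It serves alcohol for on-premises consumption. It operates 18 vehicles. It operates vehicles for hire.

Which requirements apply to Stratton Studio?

Regulatory License, Trade Permit

Sec. 9-1. floor area 14,300 square feet > 13,200 square feet → Regulatory License required.
Sec. 9-2. years in business 14 ≥ 10; floor area 14,300 square feet > 10,500 square feet → Commercial Certificate not required.
Sec. 9-3. vehicles 18 ≥ 2; floor area 14,300 square feet ≥ 14,100 square feet → Fleet Registration not required.
Sec. 9-4. Compliance Authorization is not required → no effect.
Sec. 9-5. vehicles 18 < 19 → Fleet Certificate not required.
Sec. 9-6. serves alcohol for on-premises consumption → exempt from Compliance License.
Sec. 9-7. vehicles 18 ≤ 22; operates vehicles for hire → Compliance License required.
Sec. 9-8. does not prepare food on-site; serves alcohol for on-premises consumption → Regulatory Registration not required.
Sec. 9-9. vehicles 18 ≥ 12; years in business 14 ≥ 4; floor area 14,300 square feet ≥ 10,100 square feet → Compliance Authorization not required.
Sec. 9-10. serves alcohol for on-premises consumption → Trade Permit required.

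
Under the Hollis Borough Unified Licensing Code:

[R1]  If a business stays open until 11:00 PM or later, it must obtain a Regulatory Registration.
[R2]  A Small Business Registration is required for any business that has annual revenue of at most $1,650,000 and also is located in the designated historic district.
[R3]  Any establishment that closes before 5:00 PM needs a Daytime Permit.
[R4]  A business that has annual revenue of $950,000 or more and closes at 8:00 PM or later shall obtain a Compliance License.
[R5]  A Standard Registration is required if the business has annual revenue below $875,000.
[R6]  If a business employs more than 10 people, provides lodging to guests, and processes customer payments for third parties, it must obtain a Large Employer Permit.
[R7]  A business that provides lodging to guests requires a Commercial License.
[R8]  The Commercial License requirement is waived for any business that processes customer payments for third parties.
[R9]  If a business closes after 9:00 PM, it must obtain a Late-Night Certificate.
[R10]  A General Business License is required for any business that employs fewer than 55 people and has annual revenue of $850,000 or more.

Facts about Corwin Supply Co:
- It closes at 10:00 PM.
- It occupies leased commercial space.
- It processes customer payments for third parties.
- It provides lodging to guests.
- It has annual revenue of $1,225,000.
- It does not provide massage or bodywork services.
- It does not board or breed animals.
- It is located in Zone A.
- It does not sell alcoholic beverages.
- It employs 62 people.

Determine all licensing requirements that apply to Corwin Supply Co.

Compliance License, Large Employer Permit, Late-Night Certificate

[R1] closes 10:00 PM, at/before 11:00 PM → Regulatory Registration not required.
[R2] revenue $1,225,000 ≤ $1,650,000; is located in Zone A (not: is located in the designated historic district) → Small Business Registration not required.
[R3] closes 10:00 PM, after 5:00 PM → Daytime Permit not required.
[R4] revenue $1,225,000 ≥ $950,000; closes 10:00 PM, after 8:00 PM → Compliance License required.
[R5] revenue $1,225,000 ≥ $875,000 → Standard Registration not required.
[R6] employees 62 > 10; provides lodging to guests; processes customer payments for third parties → Large Employer Permit required.
[R7] provides lodging to guests → Commercial License required.
[R8] processes customer payments for third parties → exempt from Commercial License.
[R9] closes 10:00 PM, after 9:00 PM → Late-Night Certificate required.
[R10] employees 62 ≥ 55; revenue $1,225,000 ≥ $850,000 → General Business License not required.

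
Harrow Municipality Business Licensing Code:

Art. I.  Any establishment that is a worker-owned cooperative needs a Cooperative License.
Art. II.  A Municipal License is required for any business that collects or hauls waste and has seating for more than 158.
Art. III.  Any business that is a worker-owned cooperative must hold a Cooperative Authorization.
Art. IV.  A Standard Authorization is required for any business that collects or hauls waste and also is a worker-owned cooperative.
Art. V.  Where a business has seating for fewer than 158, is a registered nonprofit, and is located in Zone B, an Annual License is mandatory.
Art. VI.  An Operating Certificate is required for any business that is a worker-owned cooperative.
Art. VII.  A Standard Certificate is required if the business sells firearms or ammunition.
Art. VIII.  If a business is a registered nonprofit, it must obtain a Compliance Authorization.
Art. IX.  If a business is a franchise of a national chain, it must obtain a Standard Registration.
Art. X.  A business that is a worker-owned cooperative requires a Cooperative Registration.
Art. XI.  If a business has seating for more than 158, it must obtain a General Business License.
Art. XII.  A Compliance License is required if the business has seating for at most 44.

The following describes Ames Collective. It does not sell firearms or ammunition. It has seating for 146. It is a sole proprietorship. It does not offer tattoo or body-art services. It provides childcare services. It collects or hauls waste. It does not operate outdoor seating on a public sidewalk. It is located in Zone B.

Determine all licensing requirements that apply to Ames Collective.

None

Art. I. is a sole proprietorship (not: is a worker-owned cooperative) → Cooperative License not required.
Art. II. collects or hauls waste; seating 146 ≤ 158 → Municipal License not required.
Art. III. is a sole proprietorship (not: is a worker-owned cooperative) → Cooperative Authorization not required.
Art. IV. collects or hauls waste; is a sole proprietorship (not: is a worker-owned cooperative) → Standard Authorization not required.
Art. V. seating 146 < 158; is a sole proprietorship (not: is a registered nonprofit); is located in Zone B → Annual License not required.
Art. VI. is a sole proprietorship (not: is a worker-owned cooperative) → Operating Certificate not required.
Art. VII. does not sell firearms or ammunition → Standard Certificate not required.
Art. VIII. is a sole proprietorship (not: is a registered nonprofit) → Compliance Authorization not required.
Art. IX. is a sole proprietorship (not: is a franchise of a national chain) → Standard Registration not required.
Art. X. is a sole proprietorship (not: is a worker-owned cooperative) → Cooperative Registration not required.
Art. XI. seating 146 ≤ 158 → General Business License not required.
Art. XII. seating 146 > 44 → Compliance License not required.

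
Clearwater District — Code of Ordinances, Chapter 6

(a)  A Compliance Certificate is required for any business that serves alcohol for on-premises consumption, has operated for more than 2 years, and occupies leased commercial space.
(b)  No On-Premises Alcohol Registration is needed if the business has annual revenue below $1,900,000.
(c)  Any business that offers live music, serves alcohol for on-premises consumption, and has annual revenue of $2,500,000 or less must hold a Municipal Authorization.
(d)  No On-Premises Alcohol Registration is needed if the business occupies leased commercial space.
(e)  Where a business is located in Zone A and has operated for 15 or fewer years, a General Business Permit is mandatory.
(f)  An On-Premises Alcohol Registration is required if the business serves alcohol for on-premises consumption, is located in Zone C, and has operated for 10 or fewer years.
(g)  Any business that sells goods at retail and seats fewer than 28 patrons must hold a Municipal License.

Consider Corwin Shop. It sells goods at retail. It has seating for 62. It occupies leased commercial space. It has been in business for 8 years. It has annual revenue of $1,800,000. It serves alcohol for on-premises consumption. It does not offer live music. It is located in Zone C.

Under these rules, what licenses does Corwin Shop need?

(a) serves alcohol for on-premises consumption; years in business 8 > 2; occupies leased commercial space → Compliance Certificate required.
(b) revenue $1,800,000 < $1,900,000 → exempt from On-Premises Alcohol Registration.
(c) does not offer live music; serves alcohol for on-premises consumption; revenue $1,800,000 ≤ $2,500,000 → Municipal Authorization not required.
(d) occupies leased commercial space → exempt from On-Premises Alcohol Registration.
(e) is located in Zone C (not: is located in Zone A); years in business 8 ≤ 15 → General Business Permit not required.
(f) serves alcohol for on-premises consumption; is located in Zone C; years in business 8 ≤ 10 → On-Premises Alcohol Registration required.
(g) sells goods at retail; seating 62 ≥ 28 → Municipal License not required.

Compliance Certificate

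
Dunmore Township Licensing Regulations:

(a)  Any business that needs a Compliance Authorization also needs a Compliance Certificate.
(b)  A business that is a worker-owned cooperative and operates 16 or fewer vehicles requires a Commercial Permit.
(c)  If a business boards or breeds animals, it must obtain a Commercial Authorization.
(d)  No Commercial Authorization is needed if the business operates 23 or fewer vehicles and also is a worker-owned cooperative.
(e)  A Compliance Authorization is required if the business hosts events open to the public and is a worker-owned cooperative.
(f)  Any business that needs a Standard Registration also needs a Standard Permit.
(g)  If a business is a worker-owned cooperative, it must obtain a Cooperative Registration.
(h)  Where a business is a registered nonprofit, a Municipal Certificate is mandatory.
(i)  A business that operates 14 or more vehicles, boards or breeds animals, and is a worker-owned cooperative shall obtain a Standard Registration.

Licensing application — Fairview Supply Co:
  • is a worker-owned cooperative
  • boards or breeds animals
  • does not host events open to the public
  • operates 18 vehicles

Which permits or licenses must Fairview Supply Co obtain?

Cooperative Registration, Standard Permit, Standard Registration

(a) Compliance Authorization is not required → no effect.
(b) is a worker-owned cooperative; vehicles 18 > 16 → Commercial Permit not required.
(c) boards or breeds animals → Commercial Authorization required.
(d) vehicles 18 ≤ 23; is a worker-owned cooperative → exempt from Commercial Authorization.
(e) does not host events open to the public; is a worker-owned cooperative → Compliance Authorization not required.
(f) Standard Registration is required → Standard Permit also required.
(g) is a worker-owned cooperative → Cooperative Registration required.
(h) is a worker-owned cooperative (not: is a registered nonprofit) → Municipal Certificate not required.
(i) vehicles 18 ≥ 14; boards or breeds animals; is a worker-owned cooperative → Standard Registration required.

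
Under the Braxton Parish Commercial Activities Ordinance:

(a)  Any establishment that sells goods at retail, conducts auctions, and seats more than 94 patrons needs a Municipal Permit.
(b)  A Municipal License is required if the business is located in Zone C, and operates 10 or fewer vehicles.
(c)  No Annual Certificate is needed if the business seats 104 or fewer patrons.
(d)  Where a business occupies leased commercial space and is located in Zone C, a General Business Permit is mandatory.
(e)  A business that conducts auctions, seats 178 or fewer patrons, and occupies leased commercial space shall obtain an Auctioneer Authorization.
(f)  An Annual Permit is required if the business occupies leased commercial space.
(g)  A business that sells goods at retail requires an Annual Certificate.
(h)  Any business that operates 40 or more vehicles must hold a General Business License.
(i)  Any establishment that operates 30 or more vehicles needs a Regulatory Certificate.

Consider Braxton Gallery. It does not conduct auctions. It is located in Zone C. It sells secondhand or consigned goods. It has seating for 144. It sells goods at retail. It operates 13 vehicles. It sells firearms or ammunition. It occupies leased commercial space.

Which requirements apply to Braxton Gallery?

Annual Certificate, Annual Permit, General Business Permit

(a) sells goods at retail; does not conduct auctions; seating 144 > 94 → Municipal Permit not required.
(b) is located in Zone C; vehicles 13 > 10 → Municipal License not required.
(c) seating 144 > 104 → Annual Certificate exemption does not apply.
(d) occupies leased commercial space; is located in Zone C → General Business Permit required.
(e) does not conduct auctions; seating 144 ≤ 178; occupies leased commercial space → Auctioneer Authorization not required.
(f) occupies leased commercial space → Annual Permit required.
(g) sells goods at retail → Annual Certificate required.
(h) vehicles 13 < 40 → General Business License not required.
(i) vehicles 13 < 30 → Regulatory Certificate not required.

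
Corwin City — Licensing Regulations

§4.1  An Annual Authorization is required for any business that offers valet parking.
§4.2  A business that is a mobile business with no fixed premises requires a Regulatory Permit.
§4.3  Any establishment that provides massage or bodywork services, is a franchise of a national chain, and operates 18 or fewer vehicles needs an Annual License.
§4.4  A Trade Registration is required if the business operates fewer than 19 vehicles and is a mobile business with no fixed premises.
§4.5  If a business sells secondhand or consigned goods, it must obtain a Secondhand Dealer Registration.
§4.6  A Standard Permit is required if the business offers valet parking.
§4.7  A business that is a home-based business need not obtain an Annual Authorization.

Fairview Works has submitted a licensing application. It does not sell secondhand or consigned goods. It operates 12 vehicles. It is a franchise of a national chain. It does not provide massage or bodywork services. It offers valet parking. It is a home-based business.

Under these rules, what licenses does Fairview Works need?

Standard Permit

§4.1 offers valet parking → Annual Authorization required.
§4.2 is a home-based business (not: is a mobile business with no fixed premises) → Regulatory Permit not required.
§4.3 does not provide massage or bodywork services; is a franchise of a national chain; vehicles 12 ≤ 18 → Annual License not required.
§4.4 vehicles 12 < 19; is a home-based business (not: is a mobile business with no fixed premises) → Trade Registration not required.
§4.5 does not sell secondhand or consigned goods → Secondhand Dealer Registration not required.
§4.6 offers valet parking → Standard Permit required.
§4.7 is a home-based business → exempt from Annual Authorization.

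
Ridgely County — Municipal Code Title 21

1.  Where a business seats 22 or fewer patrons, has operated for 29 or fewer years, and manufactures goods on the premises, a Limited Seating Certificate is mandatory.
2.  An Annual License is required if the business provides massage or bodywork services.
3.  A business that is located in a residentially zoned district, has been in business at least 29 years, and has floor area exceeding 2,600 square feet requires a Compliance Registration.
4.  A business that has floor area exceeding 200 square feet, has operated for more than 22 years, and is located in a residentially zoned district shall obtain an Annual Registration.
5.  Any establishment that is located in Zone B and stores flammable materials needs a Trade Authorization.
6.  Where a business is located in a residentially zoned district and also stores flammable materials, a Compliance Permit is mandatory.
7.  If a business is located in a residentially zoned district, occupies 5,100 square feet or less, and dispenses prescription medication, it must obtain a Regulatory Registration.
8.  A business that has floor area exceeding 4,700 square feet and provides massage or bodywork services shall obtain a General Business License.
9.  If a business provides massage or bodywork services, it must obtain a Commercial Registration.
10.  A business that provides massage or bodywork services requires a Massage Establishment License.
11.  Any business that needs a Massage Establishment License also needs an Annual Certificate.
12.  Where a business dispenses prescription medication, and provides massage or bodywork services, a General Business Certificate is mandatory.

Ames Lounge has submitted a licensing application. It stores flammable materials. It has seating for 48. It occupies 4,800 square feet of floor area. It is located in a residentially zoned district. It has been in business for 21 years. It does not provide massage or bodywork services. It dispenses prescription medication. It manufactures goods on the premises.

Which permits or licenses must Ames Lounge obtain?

Compliance Permit, Regulatory Registration

1. seating 48 > 22; years in business 21 ≤ 29; manufactures goods on the premises → Limited Seating Certificate not required.
2. does not provide massage or bodywork services → Annual License not required.
3. is located in a residentially zoned district; years in business 21 < 29; floor area 4,800 square feet > 2,600 square feet → Compliance Registration not required.
4. floor area 4,800 square feet > 200 square feet; years in business 21 ≤ 22; is located in a residentially zoned district → Annual Registration not required.
5. is located in a residentially zoned district (not: is located in Zone B); stores flammable materials → Trade Authorization not required.
6. is located in a residentially zoned district; stores flammable materials → Compliance Permit required.
7. is located in a residentially zoned district; floor area 4,800 square feet ≤ 5,100 square feet; dispenses prescription medication → Regulatory Registration required.
8. floor area 4,800 square feet > 4,700 square feet; does not provide massage or bodywork services → General Business License not required.
9. does not provide massage or bodywork services → Commercial Registration not required.
10. does not provide massage or bodywork services → Massage Establishment License not required.
11. Massage Establishment License is not required → no effect.
12. dispenses prescription medication; does not provide massage or bodywork services → General Business Certificate not required.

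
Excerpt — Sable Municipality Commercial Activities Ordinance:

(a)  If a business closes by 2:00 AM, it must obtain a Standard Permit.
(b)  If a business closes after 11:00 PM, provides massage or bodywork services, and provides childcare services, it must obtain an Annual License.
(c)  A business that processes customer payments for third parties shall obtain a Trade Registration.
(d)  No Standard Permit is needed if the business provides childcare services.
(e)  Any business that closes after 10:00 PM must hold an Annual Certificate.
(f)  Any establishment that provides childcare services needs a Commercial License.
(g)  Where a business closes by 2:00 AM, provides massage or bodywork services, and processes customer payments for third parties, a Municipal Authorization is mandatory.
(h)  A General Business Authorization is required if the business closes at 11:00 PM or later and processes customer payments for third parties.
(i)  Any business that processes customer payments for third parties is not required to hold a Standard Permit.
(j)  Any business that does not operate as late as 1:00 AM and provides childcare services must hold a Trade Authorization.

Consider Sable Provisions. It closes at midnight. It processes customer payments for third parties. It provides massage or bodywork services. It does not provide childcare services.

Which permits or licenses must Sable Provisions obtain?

(a) closes midnight, at/before 2:00 AM → Standard Permit required.
(b) closes midnight, after 11:00 PM; provides massage or bodywork services; does not provide childcare services → Annual License not required.
(c) processes customer payments for third parties → Trade Registration required.
(d) does not provide childcare services → Standard Permit exemption does not apply.
(e) closes midnight, after 10:00 PM → Annual Certificate required.
(f) does not provide childcare services → Commercial License not required.
(g) closes midnight, at/before 2:00 AM; provides massage or bodywork services; processes customer payments for third parties → Municipal Authorization required.
(h) closes midnight, after 11:00 PM; processes customer payments for third parties → General Business Authorization required.
(i) processes customer payments for third parties → exempt from Standard Permit.
(j) closes midnight, at/before 1:00 AM; does not provide childcare services → Trade Authorization not required.

Annual Certificate, General Business Authorization, Municipal Authorization, Trade Registration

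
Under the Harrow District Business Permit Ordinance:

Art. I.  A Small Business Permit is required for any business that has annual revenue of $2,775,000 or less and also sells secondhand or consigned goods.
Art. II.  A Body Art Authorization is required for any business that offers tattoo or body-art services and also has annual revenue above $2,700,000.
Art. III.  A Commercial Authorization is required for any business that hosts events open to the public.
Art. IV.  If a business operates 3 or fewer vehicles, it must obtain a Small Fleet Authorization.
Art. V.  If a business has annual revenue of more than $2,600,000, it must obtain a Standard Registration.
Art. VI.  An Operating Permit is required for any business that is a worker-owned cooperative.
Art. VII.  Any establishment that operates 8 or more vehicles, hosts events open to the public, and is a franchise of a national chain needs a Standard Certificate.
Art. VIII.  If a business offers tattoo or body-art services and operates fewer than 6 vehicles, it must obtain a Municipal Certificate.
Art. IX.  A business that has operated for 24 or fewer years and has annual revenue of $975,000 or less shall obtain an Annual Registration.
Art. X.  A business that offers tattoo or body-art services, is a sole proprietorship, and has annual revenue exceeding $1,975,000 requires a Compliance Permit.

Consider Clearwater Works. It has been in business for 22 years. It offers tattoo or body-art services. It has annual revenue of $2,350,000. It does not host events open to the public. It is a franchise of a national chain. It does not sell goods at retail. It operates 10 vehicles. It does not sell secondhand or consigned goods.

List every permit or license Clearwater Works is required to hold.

Art. I. revenue $2,350,000 ≤ $2,775,000; does not sell secondhand or consigned goods → Small Business Permit not required.
Art. II. offers tattoo or body-art services; revenue $2,350,000 ≤ $2,700,000 → Body Art Authorization not required.
Art. III. does not host events open to the public → Commercial Authorization not required.
Art. IV. vehicles 10 > 3 → Small Fleet Authorization not required.
Art. V. revenue $2,350,000 ≤ $2,600,000 → Standard Registration not required.
Art. VI. is a franchise of a national chain (not: is a worker-owned cooperative) → Operating Permit not required.
Art. VII. vehicles 10 ≥ 8; does not host events open to the public; is a franchise of a national chain → Standard Certificate not required.
Art. VIII. offers tattoo or body-art services; vehicles 10 ≥ 6 → Municipal Certificate not required.
Art. IX. years in business 22 ≤ 24; revenue $2,350,000 > $975,000 → Annual Registration not required.
Art. X. offers tattoo or body-art services; is a franchise of a national chain (not: is a sole proprietorship); revenue $2,350,000 > $1,975,000 → Compliance Permit not required.

None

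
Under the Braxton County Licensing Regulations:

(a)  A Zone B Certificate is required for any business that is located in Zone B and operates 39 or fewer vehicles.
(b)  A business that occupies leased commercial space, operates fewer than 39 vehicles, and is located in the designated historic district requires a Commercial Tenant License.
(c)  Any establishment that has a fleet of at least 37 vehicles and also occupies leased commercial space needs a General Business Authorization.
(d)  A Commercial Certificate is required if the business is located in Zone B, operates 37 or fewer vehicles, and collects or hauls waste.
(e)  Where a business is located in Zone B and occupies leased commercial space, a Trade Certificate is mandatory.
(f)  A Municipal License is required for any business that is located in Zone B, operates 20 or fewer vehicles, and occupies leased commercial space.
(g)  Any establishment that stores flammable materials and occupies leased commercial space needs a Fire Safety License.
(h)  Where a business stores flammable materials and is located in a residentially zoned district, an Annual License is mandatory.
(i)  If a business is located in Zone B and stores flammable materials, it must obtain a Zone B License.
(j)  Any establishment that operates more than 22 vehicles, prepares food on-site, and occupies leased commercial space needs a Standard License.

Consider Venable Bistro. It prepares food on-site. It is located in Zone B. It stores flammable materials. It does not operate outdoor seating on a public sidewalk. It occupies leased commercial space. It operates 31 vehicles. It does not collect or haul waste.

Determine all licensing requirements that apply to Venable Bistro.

(a) is located in Zone B; vehicles 31 ≤ 39 → Zone B Certificate required.
(b) occupies leased commercial space; vehicles 31 < 39; is located in Zone B (not: is located in the designated historic district) → Commercial Tenant License not required.
(c) vehicles 31 < 37; occupies leased commercial space → General Business Authorization not required.
(d) is located in Zone B; vehicles 31 ≤ 37; does not collect or haul waste → Commercial Certificate not required.
(e) is located in Zone B; occupies leased commercial space → Trade Certificate required.
(f) is located in Zone B; vehicles 31 > 20; occupies leased commercial space → Municipal License not required.
(g) stores flammable materials; occupies leased commercial space → Fire Safety License required.
(h) stores flammable materials; is located in Zone B (not: is located in a residentially zoned district) → Annual License not required.
(i) is located in Zone B; stores flammable materials → Zone B License required.
(j) vehicles 31 > 22; prepares food on-site; occupies leased commercial space → Standard License required.

Fire Safety License, Standard License, Trade Certificate, Zone B Certificate, Zone B License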